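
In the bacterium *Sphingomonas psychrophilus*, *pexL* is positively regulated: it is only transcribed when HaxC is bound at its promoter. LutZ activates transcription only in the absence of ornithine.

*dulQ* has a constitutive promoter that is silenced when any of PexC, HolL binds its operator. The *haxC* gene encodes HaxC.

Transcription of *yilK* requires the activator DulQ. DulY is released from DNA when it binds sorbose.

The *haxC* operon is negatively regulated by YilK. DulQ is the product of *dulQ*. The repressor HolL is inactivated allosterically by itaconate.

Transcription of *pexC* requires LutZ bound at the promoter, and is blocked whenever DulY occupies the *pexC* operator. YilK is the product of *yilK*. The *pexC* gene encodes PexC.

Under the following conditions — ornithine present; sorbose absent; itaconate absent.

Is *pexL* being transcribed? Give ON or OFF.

ON

Ornithine is present, so LutZ is inactive.
Sorbose is absent, so DulY is active.
With repressor DulY bound, *pexC* is not transcribed.
So PexC is not produced.
Itaconate is absent, so HolL is active.
With repressor HolL bound, *dulQ* is not transcribed.
So DulQ is not produced.
Required activator DulQ is absent, so *yilK* is not transcribed.
So YilK is not produced.
With no repressor bound, *haxC* is transcribed.
So HaxC is produced and active.
No repressor is bound and HaxC is active, so *pexL* is transcribed.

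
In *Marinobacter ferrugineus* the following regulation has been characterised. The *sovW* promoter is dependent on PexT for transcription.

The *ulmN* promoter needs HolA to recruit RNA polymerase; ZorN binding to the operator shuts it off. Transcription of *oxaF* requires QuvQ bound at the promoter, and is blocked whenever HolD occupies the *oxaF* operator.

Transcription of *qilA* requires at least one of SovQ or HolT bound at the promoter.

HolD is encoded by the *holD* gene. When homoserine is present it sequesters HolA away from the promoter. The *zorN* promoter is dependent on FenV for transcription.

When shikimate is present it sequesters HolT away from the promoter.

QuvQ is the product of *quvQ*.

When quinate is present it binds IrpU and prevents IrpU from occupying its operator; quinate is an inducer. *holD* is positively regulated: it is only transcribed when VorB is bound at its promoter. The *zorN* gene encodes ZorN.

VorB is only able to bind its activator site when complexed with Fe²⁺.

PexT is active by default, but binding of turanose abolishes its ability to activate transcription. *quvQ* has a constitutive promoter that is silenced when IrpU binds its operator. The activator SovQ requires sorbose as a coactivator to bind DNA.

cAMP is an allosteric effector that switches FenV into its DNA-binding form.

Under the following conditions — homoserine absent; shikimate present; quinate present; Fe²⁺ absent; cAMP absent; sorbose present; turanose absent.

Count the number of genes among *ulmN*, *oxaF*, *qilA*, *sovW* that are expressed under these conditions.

4

Homoserine is absent, so HolA is active.
cAMP is absent, so FenV is inactive.
Required activator FenV is absent, so *zorN* is not transcribed.
So ZorN is not produced.
No repressor is bound and HolA is active, so *ulmN* is transcribed.
→ *ulmN* is ON.
Fe²⁺ is absent, so VorB is inactive.
Required activator VorB is absent, so *holD* is not transcribed.
So HolD is not produced.
Quinate is present, so IrpU is inactive.
With no repressor bound, *quvQ* is transcribed.
So QuvQ is produced and active.
No repressor is bound and QuvQ is active, so *oxaF* is transcribed.
→ *oxaF* is ON.
Sorbose is present, so SovQ is active.
Shikimate is present, so HolT is inactive.
Activator SovQ is present, so *qilA* is transcribed.
→ *qilA* is ON.
Turanose is absent, so PexT is active.
No repressor is bound and PexT is active, so *sovW* is transcribed.
→ *sovW* is ON.
4 of the 4 genes are transcribed.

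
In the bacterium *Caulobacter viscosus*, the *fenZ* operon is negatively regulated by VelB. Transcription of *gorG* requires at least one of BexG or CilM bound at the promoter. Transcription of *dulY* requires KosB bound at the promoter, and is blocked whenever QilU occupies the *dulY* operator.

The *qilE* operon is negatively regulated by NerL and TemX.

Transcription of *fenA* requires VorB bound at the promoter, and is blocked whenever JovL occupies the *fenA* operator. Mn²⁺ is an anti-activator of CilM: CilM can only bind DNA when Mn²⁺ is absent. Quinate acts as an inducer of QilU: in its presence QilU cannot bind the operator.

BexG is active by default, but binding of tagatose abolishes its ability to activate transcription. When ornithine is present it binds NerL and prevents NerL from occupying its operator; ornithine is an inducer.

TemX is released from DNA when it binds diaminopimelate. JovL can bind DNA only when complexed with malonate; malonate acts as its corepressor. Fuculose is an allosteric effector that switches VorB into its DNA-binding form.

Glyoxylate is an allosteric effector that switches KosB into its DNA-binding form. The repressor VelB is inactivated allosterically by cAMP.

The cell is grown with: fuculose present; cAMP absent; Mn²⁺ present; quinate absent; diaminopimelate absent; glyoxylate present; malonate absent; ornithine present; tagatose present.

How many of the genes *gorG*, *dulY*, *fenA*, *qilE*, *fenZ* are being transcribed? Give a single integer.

1

Tagatose is present, so BexG is inactive.
Mn²⁺ is present, so CilM is inactive.
No activator is available at the *gorG* promoter, so *gorG* is not transcribed.
→ *gorG* is OFF.
Glyoxylate is present, so KosB is active.
Quinate is absent, so QilU is active.
With repressor QilU bound, *dulY* is not transcribed.
→ *dulY* is OFF.
Fuculose is present, so VorB is active.
Malonate is absent, so JovL is inactive.
No repressor is bound and VorB is active, so *fenA* is transcribed.
→ *fenA* is ON.
Ornithine is present, so NerL is inactive.
Diaminopimelate is absent, so TemX is active.
With repressor TemX bound, *qilE* is not transcribed.
→ *qilE* is OFF.
cAMP is absent, so VelB is active.
With repressor VelB bound, *fenZ* is not transcribed.
→ *fenZ* is OFF.
1 of the 5 genes is transcribed.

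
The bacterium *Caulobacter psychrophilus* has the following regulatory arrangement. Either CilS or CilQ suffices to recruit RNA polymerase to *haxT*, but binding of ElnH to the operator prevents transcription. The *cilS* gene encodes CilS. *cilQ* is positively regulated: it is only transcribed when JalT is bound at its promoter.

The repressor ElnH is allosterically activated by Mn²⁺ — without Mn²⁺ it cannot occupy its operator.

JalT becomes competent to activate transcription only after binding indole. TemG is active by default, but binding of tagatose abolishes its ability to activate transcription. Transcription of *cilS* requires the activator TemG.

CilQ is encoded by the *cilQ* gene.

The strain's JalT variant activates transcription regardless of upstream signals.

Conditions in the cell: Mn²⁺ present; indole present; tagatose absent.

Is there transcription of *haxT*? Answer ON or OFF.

OFF

Tagatose is absent, so TemG is active.
No repressor is bound and TemG is active, so *cilS* is transcribed.
So CilS is produced and active.
Mn²⁺ is present, so ElnH is active.
JalT is constitutively active in this strain.
No repressor is bound and JalT is active, so *cilQ* is transcribed.
So CilQ is produced and active.
With repressor ElnH bound, *haxT* is not transcribed.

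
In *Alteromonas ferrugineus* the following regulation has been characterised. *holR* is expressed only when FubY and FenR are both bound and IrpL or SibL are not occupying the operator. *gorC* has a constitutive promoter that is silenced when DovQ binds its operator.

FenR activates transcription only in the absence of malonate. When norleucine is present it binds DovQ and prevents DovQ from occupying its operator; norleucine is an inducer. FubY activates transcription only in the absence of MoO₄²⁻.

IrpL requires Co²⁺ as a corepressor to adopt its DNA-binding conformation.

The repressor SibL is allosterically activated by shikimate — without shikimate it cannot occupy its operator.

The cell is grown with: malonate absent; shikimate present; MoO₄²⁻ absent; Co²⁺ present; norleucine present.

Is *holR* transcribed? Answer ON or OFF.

OFF

Co²⁺ is present, so IrpL is active.
Shikimate is present, so SibL is active.
MoO₄²⁻ is absent, so FubY is active.
Malonate is absent, so FenR is active.
With repressor IrpL bound, *holR* is not transcribed.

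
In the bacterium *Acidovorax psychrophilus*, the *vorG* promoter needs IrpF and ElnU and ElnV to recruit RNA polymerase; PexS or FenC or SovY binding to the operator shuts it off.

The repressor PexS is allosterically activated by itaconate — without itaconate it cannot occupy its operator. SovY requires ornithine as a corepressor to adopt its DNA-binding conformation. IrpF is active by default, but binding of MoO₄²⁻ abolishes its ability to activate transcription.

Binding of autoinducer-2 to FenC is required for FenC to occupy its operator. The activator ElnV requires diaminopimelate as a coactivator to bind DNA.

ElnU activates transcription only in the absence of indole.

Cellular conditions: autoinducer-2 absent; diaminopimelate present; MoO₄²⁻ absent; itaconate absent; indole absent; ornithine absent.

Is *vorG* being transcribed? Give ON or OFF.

Itaconate is absent, so PexS is inactive.
MoO₄²⁻ is absent, so IrpF is active.
Indole is absent, so ElnU is active.
Autoinducer-2 is absent, so FenC is inactive.
Ornithine is absent, so SovY is inactive.
Diaminopimelate is present, so ElnV is active.
No repressor is bound and IrpF and ElnU and ElnV are active, so *vorG* is transcribed.

ON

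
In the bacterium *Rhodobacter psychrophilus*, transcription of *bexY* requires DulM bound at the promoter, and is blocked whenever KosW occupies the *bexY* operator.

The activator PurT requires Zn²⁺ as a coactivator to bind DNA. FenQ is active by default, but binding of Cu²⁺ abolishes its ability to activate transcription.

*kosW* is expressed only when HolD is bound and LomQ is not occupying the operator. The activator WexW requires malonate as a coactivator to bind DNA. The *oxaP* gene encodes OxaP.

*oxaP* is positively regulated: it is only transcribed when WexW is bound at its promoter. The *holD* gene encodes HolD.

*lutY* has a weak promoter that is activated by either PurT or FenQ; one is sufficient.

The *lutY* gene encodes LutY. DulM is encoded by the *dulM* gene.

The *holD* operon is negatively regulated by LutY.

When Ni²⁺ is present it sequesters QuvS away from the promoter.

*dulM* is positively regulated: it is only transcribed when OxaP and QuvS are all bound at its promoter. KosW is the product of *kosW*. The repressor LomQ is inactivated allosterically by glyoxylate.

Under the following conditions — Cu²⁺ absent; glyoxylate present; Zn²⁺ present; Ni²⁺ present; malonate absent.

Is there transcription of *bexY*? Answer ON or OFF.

OFF

Malonate is absent, so WexW is inactive.
Required activator WexW is absent, so *oxaP* is not transcribed.
So OxaP is not produced.
Ni²⁺ is present, so QuvS is inactive.
Required activator OxaP is absent, so *dulM* is not transcribed.
So DulM is not produced.
Glyoxylate is present, so LomQ is inactive.
Zn²⁺ is present, so PurT is active.
Cu²⁺ is absent, so FenQ is active.
Activator PurT is present, so *lutY* is transcribed.
So LutY is produced and active.
With repressor LutY bound, *holD* is not transcribed.
So HolD is not produced.
Required activator HolD is absent, so *kosW* is not transcribed.
So KosW is not produced.
Required activator DulM is absent, so *bexY* is not transcribed.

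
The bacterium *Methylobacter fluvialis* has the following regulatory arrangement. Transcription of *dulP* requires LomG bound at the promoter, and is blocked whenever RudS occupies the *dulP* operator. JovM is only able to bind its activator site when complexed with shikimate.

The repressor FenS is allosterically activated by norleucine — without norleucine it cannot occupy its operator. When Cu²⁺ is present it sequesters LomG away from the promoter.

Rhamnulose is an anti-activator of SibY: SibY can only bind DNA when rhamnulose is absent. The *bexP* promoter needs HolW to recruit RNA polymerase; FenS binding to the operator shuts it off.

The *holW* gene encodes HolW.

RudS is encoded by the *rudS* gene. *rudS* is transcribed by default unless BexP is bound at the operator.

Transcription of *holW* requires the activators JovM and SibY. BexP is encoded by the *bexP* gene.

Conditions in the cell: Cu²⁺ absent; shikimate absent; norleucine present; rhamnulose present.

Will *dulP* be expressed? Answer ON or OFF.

Cu²⁺ is absent, so LomG is active.
Norleucine is present, so FenS is active.
Shikimate is absent, so JovM is inactive.
Rhamnulose is present, so SibY is inactive.
Required activator JovM is absent, so *holW* is not transcribed.
So HolW is not produced.
With repressor FenS bound, *bexP* is not transcribed.
So BexP is not produced.
With no repressor bound, *rudS* is transcribed.
So RudS is produced and active.
With repressor RudS bound, *dulP* is not transcribed.

OFF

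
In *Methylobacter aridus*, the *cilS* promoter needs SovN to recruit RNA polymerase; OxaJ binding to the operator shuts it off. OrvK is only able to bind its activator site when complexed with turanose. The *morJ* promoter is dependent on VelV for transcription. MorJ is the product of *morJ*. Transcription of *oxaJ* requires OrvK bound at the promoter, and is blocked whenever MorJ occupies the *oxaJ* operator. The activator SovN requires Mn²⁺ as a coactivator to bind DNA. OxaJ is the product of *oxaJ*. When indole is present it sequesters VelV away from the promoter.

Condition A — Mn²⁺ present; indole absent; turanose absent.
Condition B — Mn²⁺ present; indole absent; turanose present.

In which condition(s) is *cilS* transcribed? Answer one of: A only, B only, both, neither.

both

Condition A:
Mn²⁺ is present, so SovN is active.
Indole is absent, so VelV is active.
No repressor is bound and VelV is active, so *morJ* is transcribed.
So MorJ is produced and active.
Turanose is absent, so OrvK is inactive.
With repressor MorJ bound, *oxaJ* is not transcribed.
So OxaJ is not produced.
No repressor is bound and SovN is active, so *cilS* is transcribed.
→ *cilS* is ON in A.
Condition B:
Mn²⁺ is present, so SovN is active.
Indole is absent, so VelV is active.
No repressor is bound and VelV is active, so *morJ* is transcribed.
So MorJ is produced and active.
Turanose is present, so OrvK is active.
With repressor MorJ bound, *oxaJ* is not transcribed.
So OxaJ is not produced.
No repressor is bound and SovN is active, so *cilS* is transcribed.
→ *cilS* is ON in B.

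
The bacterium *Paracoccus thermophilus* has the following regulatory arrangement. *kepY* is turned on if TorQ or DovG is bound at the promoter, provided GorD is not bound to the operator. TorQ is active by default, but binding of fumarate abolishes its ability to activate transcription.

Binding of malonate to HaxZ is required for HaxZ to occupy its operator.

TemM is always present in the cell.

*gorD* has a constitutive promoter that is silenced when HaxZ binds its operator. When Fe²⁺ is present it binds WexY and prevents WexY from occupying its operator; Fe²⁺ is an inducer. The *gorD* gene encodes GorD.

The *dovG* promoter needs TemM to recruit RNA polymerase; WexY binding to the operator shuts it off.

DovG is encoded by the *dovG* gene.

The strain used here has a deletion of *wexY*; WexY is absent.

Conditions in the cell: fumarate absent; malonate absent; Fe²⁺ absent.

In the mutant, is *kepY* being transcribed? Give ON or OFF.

Fumarate is absent, so TorQ is active.
Malonate is absent, so HaxZ is inactive.
With no repressor bound, *gorD* is transcribed.
So GorD is produced and active.
WexY is non-functional in this strain, so it has no effect.
TemM is produced constitutively and is active.
No repressor is bound and TemM is active, so *dovG* is transcribed.
So DovG is produced and active.
With repressor GorD bound, *kepY* is not transcribed.

OFF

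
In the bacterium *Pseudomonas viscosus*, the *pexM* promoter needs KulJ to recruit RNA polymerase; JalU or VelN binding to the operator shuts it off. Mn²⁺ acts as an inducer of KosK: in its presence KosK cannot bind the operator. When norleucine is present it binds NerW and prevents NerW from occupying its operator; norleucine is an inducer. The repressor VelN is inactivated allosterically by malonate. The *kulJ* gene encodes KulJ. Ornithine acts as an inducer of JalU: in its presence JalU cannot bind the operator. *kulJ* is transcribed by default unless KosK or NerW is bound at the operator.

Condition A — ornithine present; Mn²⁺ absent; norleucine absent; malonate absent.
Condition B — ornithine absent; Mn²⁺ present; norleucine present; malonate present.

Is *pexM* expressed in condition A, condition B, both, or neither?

neither

Condition A:
Ornithine is present, so JalU is inactive.
Mn²⁺ is absent, so KosK is active.
Norleucine is absent, so NerW is active.
With repressor KosK bound, *kulJ* is not transcribed.
So KulJ is not produced.
Malonate is absent, so VelN is active.
With repressor VelN bound, *pexM* is not transcribed.
→ *pexM* is OFF in A.
Condition B:
Ornithine is absent, so JalU is active.
Mn²⁺ is present, so KosK is inactive.
Norleucine is present, so NerW is inactive.
With no repressor bound, *kulJ* is transcribed.
So KulJ is produced and active.
Malonate is present, so VelN is inactive.
With repressor JalU bound, *pexM* is not transcribed.
→ *pexM* is OFF in B.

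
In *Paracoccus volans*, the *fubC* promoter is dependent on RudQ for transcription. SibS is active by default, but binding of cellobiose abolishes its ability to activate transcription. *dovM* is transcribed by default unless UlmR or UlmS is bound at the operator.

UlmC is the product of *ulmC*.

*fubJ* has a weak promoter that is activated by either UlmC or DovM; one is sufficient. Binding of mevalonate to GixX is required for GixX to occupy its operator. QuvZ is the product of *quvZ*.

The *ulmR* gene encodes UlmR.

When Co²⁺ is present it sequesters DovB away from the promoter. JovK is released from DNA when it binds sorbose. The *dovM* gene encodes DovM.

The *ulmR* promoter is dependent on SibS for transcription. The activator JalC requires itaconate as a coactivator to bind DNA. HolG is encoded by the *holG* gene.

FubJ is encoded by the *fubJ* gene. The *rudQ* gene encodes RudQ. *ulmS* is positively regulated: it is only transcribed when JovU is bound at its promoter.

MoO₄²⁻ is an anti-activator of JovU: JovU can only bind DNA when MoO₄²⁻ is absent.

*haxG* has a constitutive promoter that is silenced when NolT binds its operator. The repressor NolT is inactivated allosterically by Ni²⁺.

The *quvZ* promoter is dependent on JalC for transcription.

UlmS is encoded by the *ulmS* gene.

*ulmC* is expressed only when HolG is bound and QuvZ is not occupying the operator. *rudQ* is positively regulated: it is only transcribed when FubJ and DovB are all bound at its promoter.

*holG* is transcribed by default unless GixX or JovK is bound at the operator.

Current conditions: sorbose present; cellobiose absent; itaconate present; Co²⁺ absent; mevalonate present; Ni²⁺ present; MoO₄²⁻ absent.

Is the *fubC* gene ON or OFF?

Mevalonate is present, so GixX is active.
Sorbose is present, so JovK is inactive.
With repressor GixX bound, *holG* is not transcribed.
So HolG is not produced.
Itaconate is present, so JalC is active.
No repressor is bound and JalC is active, so *quvZ* is transcribed.
So QuvZ is produced and active.
With repressor QuvZ bound, *ulmC* is not transcribed.
So UlmC is not produced.
Cellobiose is absent, so SibS is active.
No repressor is bound and SibS is active, so *ulmR* is transcribed.
So UlmR is produced and active.
MoO₄²⁻ is absent, so JovU is active.
No repressor is bound and JovU is active, so *ulmS* is transcribed.
So UlmS is produced and active.
With repressor UlmR bound, *dovM* is not transcribed.
So DovM is not produced.
No activator is available at the *fubJ* promoter, so *fubJ* is not transcribed.
So FubJ is not produced.
Co²⁺ is absent, so DovB is active.
Required activator FubJ is absent, so *rudQ* is not transcribed.
So RudQ is not produced.
Required activator RudQ is absent, so *fubC* is not transcribed.

OFF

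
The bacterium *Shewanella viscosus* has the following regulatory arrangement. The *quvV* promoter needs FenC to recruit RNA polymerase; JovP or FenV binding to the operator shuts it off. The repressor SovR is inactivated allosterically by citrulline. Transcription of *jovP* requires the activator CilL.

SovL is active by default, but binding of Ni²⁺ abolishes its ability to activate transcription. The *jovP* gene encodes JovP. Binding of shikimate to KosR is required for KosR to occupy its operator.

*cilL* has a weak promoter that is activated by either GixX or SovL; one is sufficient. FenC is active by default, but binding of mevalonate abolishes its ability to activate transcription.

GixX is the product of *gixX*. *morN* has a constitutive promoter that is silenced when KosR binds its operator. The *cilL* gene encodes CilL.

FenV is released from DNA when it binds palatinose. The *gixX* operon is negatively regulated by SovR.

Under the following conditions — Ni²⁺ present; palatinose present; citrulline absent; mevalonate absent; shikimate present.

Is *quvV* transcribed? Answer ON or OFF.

Mevalonate is absent, so FenC is active.
Citrulline is absent, so SovR is active.
With repressor SovR bound, *gixX* is not transcribed.
So GixX is not produced.
Ni²⁺ is present, so SovL is inactive.
No activator is available at the *cilL* promoter, so *cilL* is not transcribed.
So CilL is not produced.
Required activator CilL is absent, so *jovP* is not transcribed.
So JovP is not produced.
Palatinose is present, so FenV is inactive.
No repressor is bound and FenC is active, so *quvV* is transcribed.

ON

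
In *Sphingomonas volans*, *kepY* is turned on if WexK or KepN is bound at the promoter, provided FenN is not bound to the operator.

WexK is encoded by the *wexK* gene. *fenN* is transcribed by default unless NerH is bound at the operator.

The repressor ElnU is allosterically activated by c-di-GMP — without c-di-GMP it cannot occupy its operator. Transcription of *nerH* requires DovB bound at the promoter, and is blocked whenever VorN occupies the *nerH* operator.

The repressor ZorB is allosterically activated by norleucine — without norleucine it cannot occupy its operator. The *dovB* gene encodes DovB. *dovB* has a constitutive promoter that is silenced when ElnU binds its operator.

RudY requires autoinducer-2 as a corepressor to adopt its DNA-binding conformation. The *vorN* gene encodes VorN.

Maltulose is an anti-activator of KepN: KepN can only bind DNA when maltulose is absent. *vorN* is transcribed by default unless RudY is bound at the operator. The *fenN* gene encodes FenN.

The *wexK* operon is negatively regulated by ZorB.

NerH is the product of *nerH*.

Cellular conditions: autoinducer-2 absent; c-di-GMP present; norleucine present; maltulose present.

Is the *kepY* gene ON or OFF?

Norleucine is present, so ZorB is active.
With repressor ZorB bound, *wexK* is not transcribed.
So WexK is not produced.
Autoinducer-2 is absent, so RudY is inactive.
With no repressor bound, *vorN* is transcribed.
So VorN is produced and active.
c-di-GMP is present, so ElnU is active.
With repressor ElnU bound, *dovB* is not transcribed.
So DovB is not produced.
With repressor VorN bound, *nerH* is not transcribed.
So NerH is not produced.
With no repressor bound, *fenN* is transcribed.
So FenN is produced and active.
Maltulose is present, so KepN is inactive.
With repressor FenN bound, *kepY* is not transcribed.

OFF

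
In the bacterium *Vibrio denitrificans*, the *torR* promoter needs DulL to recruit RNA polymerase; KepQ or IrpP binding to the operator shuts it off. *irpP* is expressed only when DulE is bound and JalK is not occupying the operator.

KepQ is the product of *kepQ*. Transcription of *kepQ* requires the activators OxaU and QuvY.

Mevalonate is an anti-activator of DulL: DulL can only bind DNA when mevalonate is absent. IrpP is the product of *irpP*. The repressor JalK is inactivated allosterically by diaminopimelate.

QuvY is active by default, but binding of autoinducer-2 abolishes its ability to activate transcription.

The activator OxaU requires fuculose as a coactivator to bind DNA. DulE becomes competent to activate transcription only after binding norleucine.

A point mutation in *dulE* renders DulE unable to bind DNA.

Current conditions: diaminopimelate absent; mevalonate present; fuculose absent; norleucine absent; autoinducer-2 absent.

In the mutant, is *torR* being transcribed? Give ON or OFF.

Fuculose is absent, so OxaU is inactive.
Autoinducer-2 is absent, so QuvY is active.
Required activator OxaU is absent, so *kepQ* is not transcribed.
So KepQ is not produced.
Diaminopimelate is absent, so JalK is active.
DulE is non-functional in this strain, so it has no effect.
With repressor JalK bound, *irpP* is not transcribed.
So IrpP is not produced.
Mevalonate is present, so DulL is inactive.
Required activator DulL is absent, so *torR* is not transcribed.

OFF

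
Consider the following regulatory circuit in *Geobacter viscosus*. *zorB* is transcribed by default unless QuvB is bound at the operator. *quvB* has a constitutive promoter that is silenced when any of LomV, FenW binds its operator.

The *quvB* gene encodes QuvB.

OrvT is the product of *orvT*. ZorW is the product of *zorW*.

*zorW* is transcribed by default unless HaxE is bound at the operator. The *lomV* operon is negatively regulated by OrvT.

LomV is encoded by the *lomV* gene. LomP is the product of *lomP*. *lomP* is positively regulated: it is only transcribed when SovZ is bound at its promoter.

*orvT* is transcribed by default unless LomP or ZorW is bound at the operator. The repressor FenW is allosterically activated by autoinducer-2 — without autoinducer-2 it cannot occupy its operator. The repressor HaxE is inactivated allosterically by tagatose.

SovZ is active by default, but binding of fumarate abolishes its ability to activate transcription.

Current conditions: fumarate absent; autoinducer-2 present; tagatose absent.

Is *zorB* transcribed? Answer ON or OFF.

Fumarate is absent, so SovZ is active.
No repressor is bound and SovZ is active, so *lomP* is transcribed.
So LomP is produced and active.
Tagatose is absent, so HaxE is active.
With repressor HaxE bound, *zorW* is not transcribed.
So ZorW is not produced.
With repressor LomP bound, *orvT* is not transcribed.
So OrvT is not produced.
With no repressor bound, *lomV* is transcribed.
So LomV is produced and active.
Autoinducer-2 is present, so FenW is active.
With repressor LomV bound, *quvB* is not transcribed.
So QuvB is not produced.
With no repressor bound, *zorB* is transcribed.

ON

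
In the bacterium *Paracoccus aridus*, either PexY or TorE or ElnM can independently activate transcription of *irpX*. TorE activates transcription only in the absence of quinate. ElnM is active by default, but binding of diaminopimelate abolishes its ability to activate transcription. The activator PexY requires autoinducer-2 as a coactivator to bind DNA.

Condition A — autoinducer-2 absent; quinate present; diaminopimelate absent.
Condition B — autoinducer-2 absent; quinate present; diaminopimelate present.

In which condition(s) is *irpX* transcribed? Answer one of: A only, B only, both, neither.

Condition A:
Autoinducer-2 is absent, so PexY is inactive.
Quinate is present, so TorE is inactive.
Diaminopimelate is absent, so ElnM is active.
Activator ElnM is present, so *irpX* is transcribed.
→ *irpX* is ON in A.
Condition B:
Autoinducer-2 is absent, so PexY is inactive.
Quinate is present, so TorE is inactive.
Diaminopimelate is present, so ElnM is inactive.
No activator is available at the *irpX* promoter, so *irpX* is not transcribed.
→ *irpX* is OFF in B.

A only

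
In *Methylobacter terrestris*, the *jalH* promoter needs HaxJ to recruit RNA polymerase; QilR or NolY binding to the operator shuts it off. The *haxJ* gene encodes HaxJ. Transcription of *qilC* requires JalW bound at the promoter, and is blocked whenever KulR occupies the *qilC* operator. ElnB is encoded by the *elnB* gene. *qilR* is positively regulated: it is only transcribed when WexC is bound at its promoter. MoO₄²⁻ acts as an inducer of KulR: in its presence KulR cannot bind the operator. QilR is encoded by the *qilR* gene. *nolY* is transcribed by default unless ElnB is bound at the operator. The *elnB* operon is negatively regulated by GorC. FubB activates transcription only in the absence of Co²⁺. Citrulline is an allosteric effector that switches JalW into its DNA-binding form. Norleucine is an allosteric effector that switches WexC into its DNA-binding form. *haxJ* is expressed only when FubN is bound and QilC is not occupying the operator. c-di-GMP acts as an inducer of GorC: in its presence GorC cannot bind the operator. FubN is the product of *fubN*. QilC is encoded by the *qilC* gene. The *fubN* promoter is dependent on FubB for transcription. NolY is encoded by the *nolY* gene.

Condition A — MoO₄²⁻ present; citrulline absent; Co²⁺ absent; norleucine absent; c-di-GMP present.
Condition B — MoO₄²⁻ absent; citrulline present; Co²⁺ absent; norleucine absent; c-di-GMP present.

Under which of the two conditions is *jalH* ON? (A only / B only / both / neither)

Condition A:
MoO₄²⁻ is present, so KulR is inactive.
Citrulline is absent, so JalW is inactive.
Required activator JalW is absent, so *qilC* is not transcribed.
So QilC is not produced.
Co²⁺ is absent, so FubB is active.
No repressor is bound and FubB is active, so *fubN* is transcribed.
So FubN is produced and active.
No repressor is bound and FubN is active, so *haxJ* is transcribed.
So HaxJ is produced and active.
Norleucine is absent, so WexC is inactive.
Required activator WexC is absent, so *qilR* is not transcribed.
So QilR is not produced.
c-di-GMP is present, so GorC is inactive.
With no repressor bound, *elnB* is transcribed.
So ElnB is produced and active.
With repressor ElnB bound, *nolY* is not transcribed.
So NolY is not produced.
No repressor is bound and HaxJ is active, so *jalH* is transcribed.
→ *jalH* is ON in A.
Condition B:
MoO₄²⁻ is absent, so KulR is active.
Citrulline is present, so JalW is active.
With repressor KulR bound, *qilC* is not transcribed.
So QilC is not produced.
Co²⁺ is absent, so FubB is active.
No repressor is bound and FubB is active, so *fubN* is transcribed.
So FubN is produced and active.
No repressor is bound and FubN is active, so *haxJ* is transcribed.
So HaxJ is produced and active.
Norleucine is absent, so WexC is inactive.
Required activator WexC is absent, so *qilR* is not transcribed.
So QilR is not produced.
c-di-GMP is present, so GorC is inactive.
With no repressor bound, *elnB* is transcribed.
So ElnB is produced and active.
With repressor ElnB bound, *nolY* is not transcribed.
So NolY is not produced.
No repressor is bound and HaxJ is active, so *jalH* is transcribed.
→ *jalH* is ON in B.

both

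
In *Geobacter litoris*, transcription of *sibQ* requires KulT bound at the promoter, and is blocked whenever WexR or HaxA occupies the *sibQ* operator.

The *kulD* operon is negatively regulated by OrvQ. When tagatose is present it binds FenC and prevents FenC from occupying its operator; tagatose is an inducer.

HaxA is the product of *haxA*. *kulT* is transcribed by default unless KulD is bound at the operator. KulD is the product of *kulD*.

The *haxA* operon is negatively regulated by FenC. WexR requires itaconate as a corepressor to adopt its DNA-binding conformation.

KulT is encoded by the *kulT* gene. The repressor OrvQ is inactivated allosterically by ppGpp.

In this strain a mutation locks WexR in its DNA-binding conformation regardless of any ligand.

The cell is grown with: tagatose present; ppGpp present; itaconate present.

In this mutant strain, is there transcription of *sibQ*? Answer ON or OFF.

WexR is constitutively active in this strain.
ppGpp is present, so OrvQ is inactive.
With no repressor bound, *kulD* is transcribed.
So KulD is produced and active.
With repressor KulD bound, *kulT* is not transcribed.
So KulT is not produced.
Tagatose is present, so FenC is inactive.
With no repressor bound, *haxA* is transcribed.
So HaxA is produced and active.
With repressor WexR bound, *sibQ* is not transcribed.

OFF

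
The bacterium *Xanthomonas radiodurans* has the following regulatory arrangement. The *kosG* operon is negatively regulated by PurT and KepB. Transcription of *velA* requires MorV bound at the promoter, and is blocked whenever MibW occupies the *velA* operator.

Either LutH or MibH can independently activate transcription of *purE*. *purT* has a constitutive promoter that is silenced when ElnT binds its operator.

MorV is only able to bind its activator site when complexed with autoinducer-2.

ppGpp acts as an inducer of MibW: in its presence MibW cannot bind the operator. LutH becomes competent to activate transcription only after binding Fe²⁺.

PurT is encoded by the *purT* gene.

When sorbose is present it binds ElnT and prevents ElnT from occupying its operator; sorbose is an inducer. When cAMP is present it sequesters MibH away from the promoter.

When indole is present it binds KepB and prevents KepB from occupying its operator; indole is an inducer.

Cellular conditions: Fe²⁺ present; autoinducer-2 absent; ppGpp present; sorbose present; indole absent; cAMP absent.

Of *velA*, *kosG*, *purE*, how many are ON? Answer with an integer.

ppGpp is present, so MibW is inactive.
Autoinducer-2 is absent, so MorV is inactive.
Required activator MorV is absent, so *velA* is not transcribed.
→ *velA* is OFF.
Sorbose is present, so ElnT is inactive.
With no repressor bound, *purT* is transcribed.
So PurT is produced and active.
Indole is absent, so KepB is active.
With repressor PurT bound, *kosG* is not transcribed.
→ *kosG* is OFF.
Fe²⁺ is present, so LutH is active.
cAMP is absent, so MibH is active.
Activator LutH is present, so *purE* is transcribed.
→ *purE* is ON.
1 of the 3 genes is transcribed.

1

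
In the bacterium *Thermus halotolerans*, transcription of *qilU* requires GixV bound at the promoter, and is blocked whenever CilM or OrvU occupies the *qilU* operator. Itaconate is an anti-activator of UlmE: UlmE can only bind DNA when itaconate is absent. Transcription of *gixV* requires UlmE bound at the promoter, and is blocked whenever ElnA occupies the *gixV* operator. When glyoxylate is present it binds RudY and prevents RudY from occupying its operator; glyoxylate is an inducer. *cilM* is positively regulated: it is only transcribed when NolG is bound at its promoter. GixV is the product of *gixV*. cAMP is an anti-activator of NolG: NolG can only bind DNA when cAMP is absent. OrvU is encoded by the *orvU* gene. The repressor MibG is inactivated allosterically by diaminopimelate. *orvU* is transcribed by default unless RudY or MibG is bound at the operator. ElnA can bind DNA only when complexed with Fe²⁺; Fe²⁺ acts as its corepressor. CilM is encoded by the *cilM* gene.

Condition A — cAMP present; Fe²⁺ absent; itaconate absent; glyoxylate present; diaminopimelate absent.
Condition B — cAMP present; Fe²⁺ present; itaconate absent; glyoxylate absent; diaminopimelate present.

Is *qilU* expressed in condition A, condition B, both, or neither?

Condition A:
cAMP is present, so NolG is inactive.
Required activator NolG is absent, so *cilM* is not transcribed.
So CilM is not produced.
Fe²⁺ is absent, so ElnA is inactive.
Itaconate is absent, so UlmE is active.
No repressor is bound and UlmE is active, so *gixV* is transcribed.
So GixV is produced and active.
Glyoxylate is present, so RudY is inactive.
Diaminopimelate is absent, so MibG is active.
With repressor MibG bound, *orvU* is not transcribed.
So OrvU is not produced.
No repressor is bound and GixV is active, so *qilU* is transcribed.
→ *qilU* is ON in A.
Condition B:
cAMP is present, so NolG is inactive.
Required activator NolG is absent, so *cilM* is not transcribed.
So CilM is not produced.
Fe²⁺ is present, so ElnA is active.
Itaconate is absent, so UlmE is active.
With repressor ElnA bound, *gixV* is not transcribed.
So GixV is not produced.
Glyoxylate is absent, so RudY is active.
Diaminopimelate is present, so MibG is inactive.
With repressor RudY bound, *orvU* is not transcribed.
So OrvU is not produced.
Required activator GixV is absent, so *qilU* is not transcribed.
→ *qilU* is OFF in B.

A only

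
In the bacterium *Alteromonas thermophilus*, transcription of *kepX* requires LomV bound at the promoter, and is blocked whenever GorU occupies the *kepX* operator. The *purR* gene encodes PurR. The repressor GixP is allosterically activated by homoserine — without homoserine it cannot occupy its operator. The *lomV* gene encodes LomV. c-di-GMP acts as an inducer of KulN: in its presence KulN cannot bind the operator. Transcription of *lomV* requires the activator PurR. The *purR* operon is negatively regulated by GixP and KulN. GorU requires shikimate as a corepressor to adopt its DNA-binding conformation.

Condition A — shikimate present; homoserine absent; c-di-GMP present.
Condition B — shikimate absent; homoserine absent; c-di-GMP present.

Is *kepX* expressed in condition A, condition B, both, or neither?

B only

Condition A:
Shikimate is present, so GorU is active.
Homoserine is absent, so GixP is inactive.
c-di-GMP is present, so KulN is inactive.
With no repressor bound, *purR* is transcribed.
So PurR is produced and active.
No repressor is bound and PurR is active, so *lomV* is transcribed.
So LomV is produced and active.
With repressor GorU bound, *kepX* is not transcribed.
→ *kepX* is OFF in A.
Condition B:
Shikimate is absent, so GorU is inactive.
Homoserine is absent, so GixP is inactive.
c-di-GMP is present, so KulN is inactive.
With no repressor bound, *purR* is transcribed.
So PurR is produced and active.
No repressor is bound and PurR is active, so *lomV* is transcribed.
So LomV is produced and active.
No repressor is bound and LomV is active, so *kepX* is transcribed.
→ *kepX* is ON in B.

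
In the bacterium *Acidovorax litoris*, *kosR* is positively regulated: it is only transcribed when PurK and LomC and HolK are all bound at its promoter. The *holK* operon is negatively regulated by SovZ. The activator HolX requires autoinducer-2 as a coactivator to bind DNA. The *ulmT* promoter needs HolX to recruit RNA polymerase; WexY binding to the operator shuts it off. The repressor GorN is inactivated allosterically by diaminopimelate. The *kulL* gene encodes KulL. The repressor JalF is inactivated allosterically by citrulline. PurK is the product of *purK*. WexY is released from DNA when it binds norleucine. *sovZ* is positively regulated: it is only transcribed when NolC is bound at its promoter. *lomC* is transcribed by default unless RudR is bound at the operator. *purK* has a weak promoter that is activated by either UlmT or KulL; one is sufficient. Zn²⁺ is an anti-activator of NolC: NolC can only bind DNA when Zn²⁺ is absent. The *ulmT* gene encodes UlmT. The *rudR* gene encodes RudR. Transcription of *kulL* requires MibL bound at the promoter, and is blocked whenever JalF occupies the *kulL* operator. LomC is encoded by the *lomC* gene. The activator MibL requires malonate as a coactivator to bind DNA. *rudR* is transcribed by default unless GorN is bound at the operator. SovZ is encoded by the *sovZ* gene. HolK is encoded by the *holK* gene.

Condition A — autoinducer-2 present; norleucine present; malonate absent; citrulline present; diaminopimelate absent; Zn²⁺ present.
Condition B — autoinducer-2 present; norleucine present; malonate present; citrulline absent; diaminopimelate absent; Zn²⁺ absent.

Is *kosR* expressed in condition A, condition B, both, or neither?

A only

Condition A:
Autoinducer-2 is present, so HolX is active.
Norleucine is present, so WexY is inactive.
No repressor is bound and HolX is active, so *ulmT* is transcribed.
So UlmT is produced and active.
Malonate is absent, so MibL is inactive.
Citrulline is present, so JalF is inactive.
Required activator MibL is absent, so *kulL* is not transcribed.
So KulL is not produced.
Activator UlmT is present, so *purK* is transcribed.
So PurK is produced and active.
Diaminopimelate is absent, so GorN is active.
With repressor GorN bound, *rudR* is not transcribed.
So RudR is not produced.
With no repressor bound, *lomC* is transcribed.
So LomC is produced and active.
Zn²⁺ is present, so NolC is inactive.
Required activator NolC is absent, so *sovZ* is not transcribed.
So SovZ is not produced.
With no repressor bound, *holK* is transcribed.
So HolK is produced and active.
No repressor is bound and PurK and LomC and HolK are active, so *kosR* is transcribed.
→ *kosR* is ON in A.
Condition B:
Autoinducer-2 is present, so HolX is active.
Norleucine is present, so WexY is inactive.
No repressor is bound and HolX is active, so *ulmT* is transcribed.
So UlmT is produced and active.
Malonate is present, so MibL is active.
Citrulline is absent, so JalF is active.
With repressor JalF bound, *kulL* is not transcribed.
So KulL is not produced.
Activator UlmT is present, so *purK* is transcribed.
So PurK is produced and active.
Diaminopimelate is absent, so GorN is active.
With repressor GorN bound, *rudR* is not transcribed.
So RudR is not produced.
With no repressor bound, *lomC* is transcribed.
So LomC is produced and active.
Zn²⁺ is absent, so NolC is active.
No repressor is bound and NolC is active, so *sovZ* is transcribed.
So SovZ is produced and active.
With repressor SovZ bound, *holK* is not transcribed.
So HolK is not produced.
Required activator HolK is absent, so *kosR* is not transcribed.
→ *kosR* is OFF in B.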